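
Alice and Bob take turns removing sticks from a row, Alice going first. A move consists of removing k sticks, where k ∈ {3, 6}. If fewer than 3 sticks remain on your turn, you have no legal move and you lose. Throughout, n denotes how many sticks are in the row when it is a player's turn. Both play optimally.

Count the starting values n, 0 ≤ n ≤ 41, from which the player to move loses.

15

Positions with no move are L. A position that does have a move is losing for the player to move precisely when every available move leads to a winning position for the opponent. Fill in the labels:
n=0: no move → L
n=1: no move → L
n=2: no move → L
n=3: W (go to 0, an L position)
n=4: W (go to 1, an L position)
n=5: W (go to 2, an L position)
n=6: W (go to 0, an L position)
n=7: W (go to 1, an L position)
n=8: W (go to 2, an L position)
n=9: L (options 6(W), 3(W) are all W)
n=10: L (options 7(W), 4(W) are all W)
n=11: L (options 8(W), 5(W) are all W)
n=12: W (go to 9, an L position)
n=13: W (go to 10, an L position)
n=14: W (go to 11, an L position)
n=15: W (go to 9, an L position)
n=16: W (go to 10, an L position)
n=17: W (go to 11, an L position)
n=18: L (options 15(W), 12(W) are all W)
n=19: L (options 16(W), 13(W) are all W)
n=20: L (options 17(W), 14(W) are all W)
n=21: W (go to 18, an L position)
n=22: W (go to 19, an L position)
n=23: W (go to 20, an L position)
n=24: W (go to 18, an L position)
n=25: W (go to 19, an L position)
n=26: W (go to 20, an L position)
n=27: L (options 24(W), 21(W) are all W)
n=28: L (options 25(W), 22(W) are all W)
n=29: L (options 26(W), 23(W) are all W)
n=30: W (go to 27, an L position)
n=31: W (go to 28, an L position)
n=32: W (go to 29, an L position)
n=33: W (go to 27, an L position)
n=34: W (go to 28, an L position)
n=35: W (go to 29, an L position)
n=36: L (options 33(W), 30(W) are all W)
n=37: L (options 34(W), 31(W) are all W)
n=38: L (options 35(W), 32(W) are all W)
n=39: W (go to 36, an L position)
n=40: W (go to 37, an L position)
n=41: W (go to 38, an L position)
L entries with 0 ≤ n ≤ 41: n = 0, 1, 2, 9, 10, 11, 18, 19, 20, 27, 28, 29, 36, 37, 38; that makes 15.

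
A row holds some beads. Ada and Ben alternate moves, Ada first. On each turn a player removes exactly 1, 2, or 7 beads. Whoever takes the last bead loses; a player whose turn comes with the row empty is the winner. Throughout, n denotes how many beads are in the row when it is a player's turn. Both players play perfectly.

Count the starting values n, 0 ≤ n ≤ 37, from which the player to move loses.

Use the standard recursion: the mover wins at a terminal position; elsewhere, the mover wins exactly when some move hands the opponent an L position.
n=0: no move; the opponent has just taken the last bead and therefore loses → W
n=1: the only move is to 0(W), a W ⇒ L
n=2: can move to 1, which is L ⇒ W
n=3: can move to 1, which is L ⇒ W
n=4: moves to 3(W), 2(W); every one is W ⇒ L
n=5: can move to 4, which is L ⇒ W
n=6: can move to 4, which is L ⇒ W
n=7: moves to 6(W), 5(W), 0(W); every one is W ⇒ L
n=8: can move to 7, which is L ⇒ W
n=9: can move to 7, which is L ⇒ W
n=10: moves to 9(W), 8(W), 3(W); every one is W ⇒ L
n=11: can move to 10, which is L ⇒ W
n=12: can move to 10, which is L ⇒ W
n=13: moves to 12(W), 11(W), 6(W); every one is W ⇒ L
n=14: can move to 13, which is L ⇒ W
n=15: can move to 13, which is L ⇒ W
n=16: moves to 15(W), 14(W), 9(W); every one is W ⇒ L
n=17: can move to 16, which is L ⇒ W
n=18: can move to 16, which is L ⇒ W
n=19: moves to 18(W), 17(W), 12(W); every one is W ⇒ L
n=20: can move to 19, which is L ⇒ W
n=21: can move to 19, which is L ⇒ W
n=22: moves to 21(W), 20(W), 15(W); every one is W ⇒ L
n=23: can move to 22, which is L ⇒ W
n=24: can move to 22, which is L ⇒ W
n=25: moves to 24(W), 23(W), 18(W); every one is W ⇒ L
n=26: can move to 25, which is L ⇒ W
n=27: can move to 25, which is L ⇒ W
n=28: moves to 27(W), 26(W), 21(W); every one is W ⇒ L
n=29: can move to 28, which is L ⇒ W
n=30: can move to 28, which is L ⇒ W
n=31: moves to 30(W), 29(W), 24(W); every one is W ⇒ L
n=32: can move to 31, which is L ⇒ W
n=33: can move to 31, which is L ⇒ W
n=34: moves to 33(W), 32(W), 27(W); every one is W ⇒ L
n=35: can move to 34, which is L ⇒ W
n=36: can move to 34, which is L ⇒ W
n=37: moves to 36(W), 35(W), 30(W); every one is W ⇒ L
L entries with 0 ≤ n ≤ 37: n = 1, 4, 7, 10, 13, 16, 19, 22, 25, 28, 31, 34, 37; that makes 13.

13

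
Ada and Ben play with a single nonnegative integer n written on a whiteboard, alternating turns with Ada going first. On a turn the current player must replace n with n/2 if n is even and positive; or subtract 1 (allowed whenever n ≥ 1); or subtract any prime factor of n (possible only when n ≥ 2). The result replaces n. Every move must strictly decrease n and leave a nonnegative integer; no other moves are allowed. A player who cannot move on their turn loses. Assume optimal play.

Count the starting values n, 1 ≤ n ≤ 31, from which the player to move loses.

6

Use the standard recursion: the mover loses at a terminal position; elsewhere, the mover wins exactly when some move hands the opponent an L position.
n=0: no move → L
n=1: reaches L-position 0 → W
n=2: reaches L-position 0 → W
n=3: reaches L-position 0 → W
n=4: only reaches 2(W), 3(W), all W → L
n=5: reaches L-position 0 → W
n=6: reaches L-position 4 → W
n=7: reaches L-position 0 → W
n=8: reaches L-position 4 → W
n=9: only reaches 6(W), 8(W), all W → L
n=10: reaches L-position 9 → W
n=11: reaches L-position 0 → W
n=12: reaches L-position 9 → W
n=13: reaches L-position 0 → W
n=14: only reaches 7(W), 12(W), 13(W), all W → L
n=15: reaches L-position 14 → W
n=16: reaches L-position 14 → W
n=17: reaches L-position 0 → W
n=18: reaches L-position 9 → W
n=19: reaches L-position 0 → W
n=20: only reaches 10(W), 15(W), 18(W), 19(W), all W → L
n=21: reaches L-position 14 → W
n=22: reaches L-position 20 → W
n=23: reaches L-position 0 → W
n=24: only reaches 12(W), 21(W), 22(W), 23(W), all W → L
n=25: reaches L-position 20 → W
n=26: reaches L-position 24 → W
n=27: reaches L-position 24 → W
n=28: reaches L-position 14 → W
n=29: reaches L-position 0 → W
n=30: only reaches 15(W), 25(W), 27(W), 28(W), 29(W), all W → L
n=31: reaches L-position 0 → W
L entries with 1 ≤ n ≤ 31 (n=0 is outside the asked range and is not counted): n = 4, 9, 14, 20, 24, 30; that makes 6.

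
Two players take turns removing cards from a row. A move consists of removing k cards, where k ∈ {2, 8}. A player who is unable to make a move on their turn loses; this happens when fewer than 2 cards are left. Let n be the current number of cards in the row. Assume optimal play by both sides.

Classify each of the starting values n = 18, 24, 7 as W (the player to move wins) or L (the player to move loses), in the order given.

18: W, 24: L, 7: W

Classify positions by backward induction: terminal positions (no move available) are L. From any other position, the mover wins iff some move reaches an L.
n=0: no move → L
n=1: no move → L
n=2: W (go to 0, an L position)
n=3: W (go to 1, an L position)
n=4: L (sole option 2(W) is W)
n=5: L (sole option 3(W) is W)
n=6: W (go to 4, an L position)
n=7: W (go to 5, an L position)
n=8: W (go to 0, an L position)
n=9: W (go to 1, an L position)
n=10: L (options 8(W), 2(W) are all W)
n=11: L (options 9(W), 3(W) are all W)
n=12: W (go to 10, an L position)
n=13: W (go to 11, an L position)
n=14: L (options 12(W), 6(W) are all W)
n=15: L (options 13(W), 7(W) are all W)
n=16: W (go to 14, an L position)
n=17: W (go to 15, an L position)
n=18: W (go to 10, an L position)
n=19: W (go to 11, an L position)
n=20: L (options 18(W), 12(W) are all W)
n=21: L (options 19(W), 13(W) are all W)
n=22: W (go to 20, an L position)
n=23: W (go to 21, an L position)
n=24: L (options 22(W), 16(W) are all W)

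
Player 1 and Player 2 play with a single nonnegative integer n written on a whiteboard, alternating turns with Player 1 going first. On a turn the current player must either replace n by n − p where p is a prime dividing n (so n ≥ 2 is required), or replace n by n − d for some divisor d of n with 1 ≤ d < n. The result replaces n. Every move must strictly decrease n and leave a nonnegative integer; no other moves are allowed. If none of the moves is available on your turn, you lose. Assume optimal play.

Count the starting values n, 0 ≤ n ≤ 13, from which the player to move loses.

Use the standard recursion: the mover loses at a terminal position; elsewhere, the mover wins exactly when some move hands the opponent an L position.
n=0: no move → L
n=1: no move → L
n=2: W (go to 0, an L position)
n=3: W (go to 0, an L position)
n=4: L (options 2(W), 3(W) are all W)
n=5: W (go to 0, an L position)
n=6: W (go to 4, an L position)
n=7: W (go to 0, an L position)
n=8: W (go to 4, an L position)
n=9: L (options 6(W), 8(W) are all W)
n=10: W (go to 9, an L position)
n=11: W (go to 0, an L position)
n=12: W (go to 9, an L position)
n=13: W (go to 0, an L position)
L entries with 0 ≤ n ≤ 13: n = 0, 1, 4, 9; that makes 4.

4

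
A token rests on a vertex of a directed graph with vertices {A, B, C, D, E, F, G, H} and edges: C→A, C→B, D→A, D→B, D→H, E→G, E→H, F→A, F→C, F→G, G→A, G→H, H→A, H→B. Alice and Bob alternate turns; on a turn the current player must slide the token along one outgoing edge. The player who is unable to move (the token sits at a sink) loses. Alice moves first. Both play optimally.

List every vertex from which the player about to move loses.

A, B, E

Work bottom-up. With no move the player to move loses. Otherwise the position is W if at least one move leads to an L position for the opponent, and L if every move leads to a W.
Every edge goes from a vertex to one that appears earlier in the order B, A, H, D, C, G, F, E, so processing vertices in that order labels each vertex after all of its successors.
B: no outgoing edge → L
A: no outgoing edge → L
H: reaches L-position A → W
D: reaches L-position A → W
C: reaches L-position A → W
G: reaches L-position A → W
F: reaches L-position A → W
E: only reaches G(W), H(W), all W → L
The losing starting vertices are exactly the entries labelled L in this table (3 of them).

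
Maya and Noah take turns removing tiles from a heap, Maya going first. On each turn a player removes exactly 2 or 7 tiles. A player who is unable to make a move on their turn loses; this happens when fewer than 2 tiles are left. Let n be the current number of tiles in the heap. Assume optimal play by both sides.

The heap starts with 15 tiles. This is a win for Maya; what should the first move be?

Classify positions by backward induction: terminal positions (no move available) are L. From any other position, the mover wins iff some move reaches an L.
n=0: no move → L
n=1: no move → L
n=2: reaches L-position 0 → W
n=3: reaches L-position 1 → W
n=4: only reaches 2(W), which is W → L
n=5: only reaches 3(W), which is W → L
n=6: reaches L-position 4 → W
n=7: reaches L-position 5 → W
n=8: reaches L-position 1 → W
n=9: only reaches 7(W), 2(W), all W → L
n=10: only reaches 8(W), 3(W), all W → L
n=11: reaches L-position 9 → W
n=12: reaches L-position 10 → W
n=13: only reaches 11(W), 6(W), all W → L
n=14: only reaches 12(W), 7(W), all W → L
n=15: reaches L-position 13 → W
From 15, the L positions reachable in one move are: 13.

Remove 2, leaving 13.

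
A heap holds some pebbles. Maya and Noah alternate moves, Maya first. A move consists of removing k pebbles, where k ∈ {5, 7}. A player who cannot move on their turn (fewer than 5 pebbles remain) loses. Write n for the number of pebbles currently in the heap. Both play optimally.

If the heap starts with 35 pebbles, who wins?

Maya wins.

Label each position W (a win for the player to move) or L (a loss). A position with no legal move is L; any other position is W exactly when some move reaches an L, and L when every move reaches a W.
n=0: no move → L
n=1: no move → L
n=2: no move → L
n=3: no move → L
n=4: no move → L
n=5: →0(L), so W
n=6: →1(L), so W
n=7: →2(L), so W
n=8: →3(L), so W
n=9: →4(L), so W
n=10: →3(L), so W
n=11: →4(L), so W
n=12: →7(W), 5(W) — all W, so L
n=13: →8(W), 6(W) — all W, so L
n=14: →9(W), 7(W) — all W, so L
n=15: →10(W), 8(W) — all W, so L
n=16: →11(W), 9(W) — all W, so L
n=17: →12(L), so W
n=18: →13(L), so W
n=19: →14(L), so W
n=20: →15(L), so W
n=21: →16(L), so W
n=22: →15(L), so W
n=23: →16(L), so W
n=24: →19(W), 17(W) — all W, so L
n=25: →20(W), 18(W) — all W, so L
n=26: →21(W), 19(W) — all W, so L
n=27: →22(W), 20(W) — all W, so L
n=28: →23(W), 21(W) — all W, so L
n=29: →24(L), so W
n=30: →25(L), so W
n=31: →26(L), so W
n=32: →27(L), so W
n=33: →28(L), so W
n=34: →27(L), so W
n=35: →28(L), so W
The starting position 35 is W: Maya should remove 7, leaving 28, handing over an L position.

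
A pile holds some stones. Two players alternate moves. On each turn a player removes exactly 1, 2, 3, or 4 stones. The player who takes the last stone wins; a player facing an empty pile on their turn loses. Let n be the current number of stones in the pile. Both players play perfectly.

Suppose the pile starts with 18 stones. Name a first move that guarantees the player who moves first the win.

Remove 3, leaving 15.

Work bottom-up. With no move the player to move loses. Otherwise the position is W if at least one move leads to an L position for the opponent, and L if every move leads to a W.
n=0: no move → L
n=1: →0(L), so W
n=2: →0(L), so W
n=3: →0(L), so W
n=4: →0(L), so W
n=5: →4(W), 3(W), 2(W), 1(W) — all W, so L
n=6: →5(L), so W
n=7: →5(L), so W
n=8: →5(L), so W
n=9: →5(L), so W
n=10: →9(W), 8(W), 7(W), 6(W) — all W, so L
n=11: →10(L), so W
n=12: →10(L), so W
n=13: →10(L), so W
n=14: →10(L), so W
n=15: →14(W), 13(W), 12(W), 11(W) — all W, so L
n=16: →15(L), so W
n=17: →15(L), so W
n=18: →15(L), so W
From 18, the L positions reachable in one move are: 15.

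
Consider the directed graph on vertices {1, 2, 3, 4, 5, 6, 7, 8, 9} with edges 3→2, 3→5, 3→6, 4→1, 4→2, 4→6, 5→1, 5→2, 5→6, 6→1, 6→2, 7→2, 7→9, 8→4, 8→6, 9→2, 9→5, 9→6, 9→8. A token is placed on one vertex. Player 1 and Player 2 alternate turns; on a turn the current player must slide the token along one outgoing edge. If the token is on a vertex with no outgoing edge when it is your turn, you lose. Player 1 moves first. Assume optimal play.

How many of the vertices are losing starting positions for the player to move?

Label each position W (a win for the player to move) or L (a loss). A position with no legal move is L; any other position is W exactly when some move reaches an L, and L when every move reaches a W.
Every edge goes from a vertex to one that appears earlier in the order 1, 2, 6, 4, 5, 3, 8, 9, 7, so processing vertices in that order labels each vertex after all of its successors.
1: no outgoing edge → L
2: no outgoing edge → L
6: W (go to 2, an L position)
4: W (go to 2, an L position)
5: W (go to 2, an L position)
3: W (go to 2, an L position)
8: L (options 4(W), 6(W) are all W)
9: W (go to 8, an L position)
7: W (go to 2, an L position)
The L vertices are 1, 2, 8; that is 3 in all.

3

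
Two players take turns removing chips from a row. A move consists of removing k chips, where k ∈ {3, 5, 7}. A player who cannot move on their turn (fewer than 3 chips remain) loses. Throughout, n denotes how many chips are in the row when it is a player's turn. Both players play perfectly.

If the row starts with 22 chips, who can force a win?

Compute win/loss labels from the base case upward. A position with no move is L. Any other position is W if it can reach an L in one move, else L.
n=0: no move → L
n=1: no move → L
n=2: no move → L
n=3: can move to 0, which is L ⇒ W
n=4: can move to 1, which is L ⇒ W
n=5: can move to 2, which is L ⇒ W
n=6: can move to 1, which is L ⇒ W
n=7: can move to 2, which is L ⇒ W
n=8: can move to 1, which is L ⇒ W
n=9: can move to 2, which is L ⇒ W
n=10: moves to 7(W), 5(W), 3(W); every one is W ⇒ L
n=11: moves to 8(W), 6(W), 4(W); every one is W ⇒ L
n=12: moves to 9(W), 7(W), 5(W); every one is W ⇒ L
n=13: can move to 10, which is L ⇒ W
n=14: can move to 11, which is L ⇒ W
n=15: can move to 12, which is L ⇒ W
n=16: can move to 11, which is L ⇒ W
n=17: can move to 12, which is L ⇒ W
n=18: can move to 11, which is L ⇒ W
n=19: can move to 12, which is L ⇒ W
n=20: moves to 17(W), 15(W), 13(W); every one is W ⇒ L
n=21: moves to 18(W), 16(W), 14(W); every one is W ⇒ L
n=22: moves to 19(W), 17(W), 15(W); every one is W ⇒ L
The starting position 22 is L: whatever the player to move does, the opponent receives a W position.

The second player wins.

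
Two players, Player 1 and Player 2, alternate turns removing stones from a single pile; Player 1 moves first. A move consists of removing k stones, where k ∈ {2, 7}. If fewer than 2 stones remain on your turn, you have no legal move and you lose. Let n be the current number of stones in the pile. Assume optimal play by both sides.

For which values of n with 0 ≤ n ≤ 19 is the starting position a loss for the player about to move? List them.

0, 1, 4, 5, 9, 10, 13, 14, 18, 19

Work bottom-up. With no move the player to move loses. Otherwise the position is W if at least one move leads to an L position for the opponent, and L if every move leads to a W.
n=0: no move → L
n=1: no move → L
n=2: →0(L), so W
n=3: →1(L), so W
n=4: →2(W) only, which is W, so L
n=5: →3(W) only, which is W, so L
n=6: →4(L), so W
n=7: →5(L), so W
n=8: →1(L), so W
n=9: →7(W), 2(W) — all W, so L
n=10: →8(W), 3(W) — all W, so L
n=11: →9(L), so W
n=12: →10(L), so W
n=13: →11(W), 6(W) — all W, so L
n=14: →12(W), 7(W) — all W, so L
n=15: →13(L), so W
n=16: →14(L), so W
n=17: →10(L), so W
n=18: →16(W), 11(W) — all W, so L
n=19: →17(W), 12(W) — all W, so L
Reading off the rows marked L gives the requested list; there are 10 such values of n.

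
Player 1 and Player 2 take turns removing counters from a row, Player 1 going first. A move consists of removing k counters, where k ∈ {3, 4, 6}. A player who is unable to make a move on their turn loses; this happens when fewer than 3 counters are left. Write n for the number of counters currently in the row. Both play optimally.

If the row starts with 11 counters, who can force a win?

Build the W/L table. Terminal = L. A non-terminal position is W if it has a move to some L; otherwise it is L.
n=0: no move → L
n=1: no move → L
n=2: no move → L
n=3: reaches L-position 0 → W
n=4: reaches L-position 1 → W
n=5: reaches L-position 2 → W
n=6: reaches L-position 2 → W
n=7: reaches L-position 1 → W
n=8: reaches L-position 2 → W
n=9: only reaches 6(W), 5(W), 3(W), all W → L
n=10: only reaches 7(W), 6(W), 4(W), all W → L
n=11: only reaches 8(W), 7(W), 5(W), all W → L
The starting position 11 is L: whatever Player 1 does, the opponent receives a W position.

Player 2 wins.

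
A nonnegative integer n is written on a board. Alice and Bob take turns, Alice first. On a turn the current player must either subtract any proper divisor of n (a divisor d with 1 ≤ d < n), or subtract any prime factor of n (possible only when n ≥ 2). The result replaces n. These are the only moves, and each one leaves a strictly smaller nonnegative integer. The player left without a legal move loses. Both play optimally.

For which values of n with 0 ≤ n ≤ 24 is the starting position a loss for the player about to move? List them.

0, 1, 4, 9, 14, 20

Use the standard recursion: the mover loses at a terminal position; elsewhere, the mover wins exactly when some move hands the opponent an L position.
n=0: no move → L
n=1: no move → L
n=2: →0(L), so W
n=3: →0(L), so W
n=4: →2(W), 3(W) — all W, so L
n=5: →0(L), so W
n=6: →4(L), so W
n=7: →0(L), so W
n=8: →4(L), so W
n=9: →6(W), 8(W) — all W, so L
n=10: →9(L), so W
n=11: →0(L), so W
n=12: →9(L), so W
n=13: →0(L), so W
n=14: →7(W), 12(W), 13(W) — all W, so L
n=15: →14(L), so W
n=16: →14(L), so W
n=17: →0(L), so W
n=18: →9(L), so W
n=19: →0(L), so W
n=20: →10(W), 15(W), 16(W), 18(W), 19(W) — all W, so L
n=21: →14(L), so W
n=22: →20(L), so W
n=23: →0(L), so W
n=24: →20(L), so W
Reading off the rows marked L gives the requested list; there are 6 such values of n.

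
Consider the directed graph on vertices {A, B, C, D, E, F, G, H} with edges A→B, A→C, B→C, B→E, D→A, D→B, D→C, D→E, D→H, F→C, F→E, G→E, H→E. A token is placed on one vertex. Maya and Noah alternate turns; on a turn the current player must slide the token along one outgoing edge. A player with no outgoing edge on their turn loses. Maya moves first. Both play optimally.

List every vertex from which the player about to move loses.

C, E

Build the W/L table. Terminal = L. A non-terminal position is W if it has a move to some L; otherwise it is L.
Every edge goes from a vertex to one that appears earlier in the order E, C, B, H, A, D, G, F, so processing vertices in that order labels each vertex after all of its successors.
E: no outgoing edge → L
C: no outgoing edge → L
B: can move to C, which is L ⇒ W
H: can move to E, which is L ⇒ W
A: can move to C, which is L ⇒ W
D: can move to C, which is L ⇒ W
G: can move to E, which is L ⇒ W
F: can move to C, which is L ⇒ W
The losing starting vertices are exactly the entries labelled L in this table (2 of them).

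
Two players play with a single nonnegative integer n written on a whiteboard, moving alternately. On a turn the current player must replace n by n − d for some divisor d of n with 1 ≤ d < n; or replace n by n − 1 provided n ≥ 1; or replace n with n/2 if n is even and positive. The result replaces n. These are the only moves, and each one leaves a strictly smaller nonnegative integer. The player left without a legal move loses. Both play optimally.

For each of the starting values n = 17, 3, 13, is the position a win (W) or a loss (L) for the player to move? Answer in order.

17: L, 3: W, 13: L

Label each position W (a win for the player to move) or L (a loss). A position with no legal move is L; any other position is W exactly when some move reaches an L, and L when every move reaches a W.
n=0: no move → L
n=1: can move to 0, which is L ⇒ W
n=2: the only move is to 1(W), a W ⇒ L
n=3: can move to 2, which is L ⇒ W
n=4: can move to 2, which is L ⇒ W
n=5: the only move is to 4(W), a W ⇒ L
n=6: can move to 5, which is L ⇒ W
n=7: the only move is to 6(W), a W ⇒ L
n=8: can move to 7, which is L ⇒ W
n=9: moves to 6(W), 8(W); every one is W ⇒ L
n=10: can move to 5, which is L ⇒ W
n=11: the only move is to 10(W), a W ⇒ L
n=12: can move to 9, which is L ⇒ W
n=13: the only move is to 12(W), a W ⇒ L
n=14: can move to 7, which is L ⇒ W
n=15: moves to 10(W), 12(W), 14(W); every one is W ⇒ L
n=16: can move to 15, which is L ⇒ W
n=17: the only move is to 16(W), a W ⇒ L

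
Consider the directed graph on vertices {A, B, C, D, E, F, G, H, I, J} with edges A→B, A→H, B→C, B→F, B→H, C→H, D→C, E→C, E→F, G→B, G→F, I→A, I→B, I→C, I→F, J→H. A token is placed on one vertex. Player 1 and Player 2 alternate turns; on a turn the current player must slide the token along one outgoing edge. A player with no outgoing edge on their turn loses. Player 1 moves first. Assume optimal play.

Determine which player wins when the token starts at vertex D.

Player 2 wins.

Compute win/loss labels from the base case upward. A position with no move is L. Any other position is W if it can reach an L in one move, else L.
Every edge goes from a vertex to one that appears earlier in the order H, F, C, B, A, I, J, D, E, G, so processing vertices in that order labels each vertex after all of its successors.
H: no outgoing edge → L
F: no outgoing edge → L
C: can move to H, which is L ⇒ W
B: can move to F, which is L ⇒ W
A: can move to H, which is L ⇒ W
I: can move to F, which is L ⇒ W
J: can move to H, which is L ⇒ W
D: the only move is to C(W), a W ⇒ L
E: can move to F, which is L ⇒ W
G: can move to F, which is L ⇒ W
Every move from D reaches a W position, so the mover loses.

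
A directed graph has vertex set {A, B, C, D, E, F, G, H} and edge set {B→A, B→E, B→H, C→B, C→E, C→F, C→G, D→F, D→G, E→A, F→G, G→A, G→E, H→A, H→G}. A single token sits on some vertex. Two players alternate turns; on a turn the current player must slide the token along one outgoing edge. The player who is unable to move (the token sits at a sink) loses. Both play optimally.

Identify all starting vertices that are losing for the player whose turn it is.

A, F

Build the W/L table. Terminal = L. A non-terminal position is W if it has a move to some L; otherwise it is L.
Every edge goes from a vertex to one that appears earlier in the order A, E, G, H, F, B, D, C, so processing vertices in that order labels each vertex after all of its successors.
A: no outgoing edge → L
E: can move to A, which is L ⇒ W
G: can move to A, which is L ⇒ W
H: can move to A, which is L ⇒ W
F: the only move is to G(W), a W ⇒ L
B: can move to A, which is L ⇒ W
D: can move to F, which is L ⇒ W
C: can move to F, which is L ⇒ W
Reading off the rows marked L gives the requested list; there are 2 such vertices.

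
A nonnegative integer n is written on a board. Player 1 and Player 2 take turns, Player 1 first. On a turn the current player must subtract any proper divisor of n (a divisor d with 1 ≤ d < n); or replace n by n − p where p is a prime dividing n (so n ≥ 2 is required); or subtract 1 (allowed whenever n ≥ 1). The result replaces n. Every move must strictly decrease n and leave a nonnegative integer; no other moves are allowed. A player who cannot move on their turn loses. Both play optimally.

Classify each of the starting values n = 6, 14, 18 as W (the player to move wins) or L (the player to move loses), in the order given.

Use the standard recursion: the mover loses at a terminal position; elsewhere, the mover wins exactly when some move hands the opponent an L position.
n=0: no move → L
n=1: reaches L-position 0 → W
n=2: reaches L-position 0 → W
n=3: reaches L-position 0 → W
n=4: only reaches 2(W), 3(W), all W → L
n=5: reaches L-position 0 → W
n=6: reaches L-position 4 → W
n=7: reaches L-position 0 → W
n=8: reaches L-position 4 → W
n=9: only reaches 6(W), 8(W), all W → L
n=10: reaches L-position 9 → W
n=11: reaches L-position 0 → W
n=12: reaches L-position 9 → W
n=13: reaches L-position 0 → W
n=14: only reaches 7(W), 12(W), 13(W), all W → L
n=15: reaches L-position 14 → W
n=16: reaches L-position 14 → W
n=17: reaches L-position 0 → W
n=18: reaches L-position 9 → W

6: W, 14: L, 18: W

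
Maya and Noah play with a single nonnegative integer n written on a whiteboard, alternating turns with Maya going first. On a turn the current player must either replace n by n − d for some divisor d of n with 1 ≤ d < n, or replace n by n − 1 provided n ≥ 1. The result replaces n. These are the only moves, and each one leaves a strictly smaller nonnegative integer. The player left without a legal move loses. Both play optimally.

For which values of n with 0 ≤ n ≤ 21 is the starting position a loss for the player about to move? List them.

Use the standard recursion: the mover loses at a terminal position; elsewhere, the mover wins exactly when some move hands the opponent an L position.
n=0: no move → L
n=1: can move to 0, which is L ⇒ W
n=2: the only move is to 1(W), a W ⇒ L
n=3: can move to 2, which is L ⇒ W
n=4: can move to 2, which is L ⇒ W
n=5: the only move is to 4(W), a W ⇒ L
n=6: can move to 5, which is L ⇒ W
n=7: the only move is to 6(W), a W ⇒ L
n=8: can move to 7, which is L ⇒ W
n=9: moves to 6(W), 8(W); every one is W ⇒ L
n=10: can move to 5, which is L ⇒ W
n=11: the only move is to 10(W), a W ⇒ L
n=12: can move to 9, which is L ⇒ W
n=13: the only move is to 12(W), a W ⇒ L
n=14: can move to 7, which is L ⇒ W
n=15: moves to 10(W), 12(W), 14(W); every one is W ⇒ L
n=16: can move to 15, which is L ⇒ W
n=17: the only move is to 16(W), a W ⇒ L
n=18: can move to 9, which is L ⇒ W
n=19: the only move is to 18(W), a W ⇒ L
n=20: can move to 15, which is L ⇒ W
n=21: moves to 14(W), 18(W), 20(W); every one is W ⇒ L
The losing starting values of n are exactly the entries labelled L in this table (11 of them).

0, 2, 5, 7, 9, 11, 13, 15, 17, 19, 21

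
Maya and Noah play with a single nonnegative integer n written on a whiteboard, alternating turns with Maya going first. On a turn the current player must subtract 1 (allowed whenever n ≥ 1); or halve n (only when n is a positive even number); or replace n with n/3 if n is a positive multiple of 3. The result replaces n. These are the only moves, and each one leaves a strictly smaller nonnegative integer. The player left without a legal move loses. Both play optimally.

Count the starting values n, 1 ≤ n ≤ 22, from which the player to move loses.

8

Compute win/loss labels from the base case upward. A position with no move is L. Any other position is W if it can reach an L in one move, else L.
n=0: no move → L
n=1: W (go to 0, an L position)
n=2: L (sole option 1(W) is W)
n=3: W (go to 2, an L position)
n=4: W (go to 2, an L position)
n=5: L (sole option 4(W) is W)
n=6: W (go to 2, an L position)
n=7: L (sole option 6(W) is W)
n=8: W (go to 7, an L position)
n=9: L (options 3(W), 8(W) are all W)
n=10: W (go to 5, an L position)
n=11: L (sole option 10(W) is W)
n=12: W (go to 11, an L position)
n=13: L (sole option 12(W) is W)
n=14: W (go to 7, an L position)
n=15: W (go to 5, an L position)
n=16: L (options 8(W), 15(W) are all W)
n=17: W (go to 16, an L position)
n=18: W (go to 9, an L position)
n=19: L (sole option 18(W) is W)
n=20: W (go to 19, an L position)
n=21: W (go to 7, an L position)
n=22: W (go to 11, an L position)
L entries with 1 ≤ n ≤ 22 (n=0 is outside the asked range and is not counted): n = 2, 5, 7, 9, 11, 13, 16, 19; that makes 8.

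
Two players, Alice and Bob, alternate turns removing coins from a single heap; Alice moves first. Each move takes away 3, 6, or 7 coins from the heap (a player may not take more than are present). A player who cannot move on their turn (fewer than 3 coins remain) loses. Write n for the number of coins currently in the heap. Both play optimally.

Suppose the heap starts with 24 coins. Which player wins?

Positions with no move are L. A position that does have a move is losing for the player to move precisely when every available move leads to a winning position for the opponent. Fill in the labels:
n=0: no move → L
n=1: no move → L
n=2: no move → L
n=3: reaches L-position 0 → W
n=4: reaches L-position 1 → W
n=5: reaches L-position 2 → W
n=6: reaches L-position 0 → W
n=7: reaches L-position 1 → W
n=8: reaches L-position 2 → W
n=9: reaches L-position 2 → W
n=10: only reaches 7(W), 4(W), 3(W), all W → L
n=11: only reaches 8(W), 5(W), 4(W), all W → L
n=12: only reaches 9(W), 6(W), 5(W), all W → L
n=13: reaches L-position 10 → W
n=14: reaches L-position 11 → W
n=15: reaches L-position 12 → W
n=16: reaches L-position 10 → W
n=17: reaches L-position 11 → W
n=18: reaches L-position 12 → W
n=19: reaches L-position 12 → W
n=20: only reaches 17(W), 14(W), 13(W), all W → L
n=21: only reaches 18(W), 15(W), 14(W), all W → L
n=22: only reaches 19(W), 16(W), 15(W), all W → L
n=23: reaches L-position 20 → W
n=24: reaches L-position 21 → W
The starting position 24 is W: Alice should remove 3, leaving 21, handing over an L position.

Alice wins.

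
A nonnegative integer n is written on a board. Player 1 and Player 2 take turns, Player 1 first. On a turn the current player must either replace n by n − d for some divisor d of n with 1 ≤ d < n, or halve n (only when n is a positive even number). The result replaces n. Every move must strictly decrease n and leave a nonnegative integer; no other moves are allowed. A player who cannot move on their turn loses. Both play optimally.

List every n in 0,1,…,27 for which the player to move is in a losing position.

0, 1, 3, 5, 7, 9, 11, 13, 15, 17, 19, 21, 23, 25, 27

Label each position W (a win for the player to move) or L (a loss). A position with no legal move is L; any other position is W exactly when some move reaches an L, and L when every move reaches a W.
n=0: no move → L
n=1: no move → L
n=2: →1(L), so W
n=3: →2(W) only, which is W, so L
n=4: →3(L), so W
n=5: →4(W) only, which is W, so L
n=6: →3(L), so W
n=7: →6(W) only, which is W, so L
n=8: →7(L), so W
n=9: →6(W), 8(W) — all W, so L
n=10: →5(L), so W
n=11: →10(W) only, which is W, so L
n=12: →9(L), so W
n=13: →12(W) only, which is W, so L
n=14: →7(L), so W
n=15: →10(W), 12(W), 14(W) — all W, so L
n=16: →15(L), so W
n=17: →16(W) only, which is W, so L
n=18: →9(L), so W
n=19: →18(W) only, which is W, so L
n=20: →15(L), so W
n=21: →14(W), 18(W), 20(W) — all W, so L
n=22: →11(L), so W
n=23: →22(W) only, which is W, so L
n=24: →21(L), so W
n=25: →20(W), 24(W) — all W, so L
n=26: →13(L), so W
n=27: →18(W), 24(W), 26(W) — all W, so L
Reading off the rows marked L gives the requested list; there are 15 such values of n.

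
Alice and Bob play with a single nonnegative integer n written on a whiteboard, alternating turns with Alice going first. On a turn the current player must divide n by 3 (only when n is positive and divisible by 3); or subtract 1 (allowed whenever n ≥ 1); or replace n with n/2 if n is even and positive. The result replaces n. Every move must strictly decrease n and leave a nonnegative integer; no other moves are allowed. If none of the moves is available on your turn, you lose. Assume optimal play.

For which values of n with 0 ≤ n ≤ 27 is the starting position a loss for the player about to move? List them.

Work bottom-up. With no move the player to move loses. Otherwise the position is W if at least one move leads to an L position for the opponent, and L if every move leads to a W.
n=0: no move → L
n=1: →0(L), so W
n=2: →1(W) only, which is W, so L
n=3: →2(L), so W
n=4: →2(L), so W
n=5: →4(W) only, which is W, so L
n=6: →2(L), so W
n=7: →6(W) only, which is W, so L
n=8: →7(L), so W
n=9: →3(W), 8(W) — all W, so L
n=10: →5(L), so W
n=11: →10(W) only, which is W, so L
n=12: →11(L), so W
n=13: →12(W) only, which is W, so L
n=14: →7(L), so W
n=15: →5(L), so W
n=16: →8(W), 15(W) — all W, so L
n=17: →16(L), so W
n=18: →9(L), so W
n=19: →18(W) only, which is W, so L
n=20: →19(L), so W
n=21: →7(L), so W
n=22: →11(L), so W
n=23: →22(W) only, which is W, so L
n=24: →23(L), so W
n=25: →24(W) only, which is W, so L
n=26: →13(L), so W
n=27: →9(L), so W
Reading off the rows marked L gives the requested list; there are 11 such values of n.

0, 2, 5, 7, 9, 11, 13, 16, 19, 23, 25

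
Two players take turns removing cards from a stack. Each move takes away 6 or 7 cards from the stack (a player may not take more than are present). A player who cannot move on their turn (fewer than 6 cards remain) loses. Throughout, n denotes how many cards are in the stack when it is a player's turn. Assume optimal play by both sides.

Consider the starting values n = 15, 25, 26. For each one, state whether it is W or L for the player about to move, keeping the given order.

Use the standard recursion: the mover loses at a terminal position; elsewhere, the mover wins exactly when some move hands the opponent an L position.
n=0: no move → L
n=1: no move → L
n=2: no move → L
n=3: no move → L
n=4: no move → L
n=5: no move → L
n=6: reaches L-position 0 → W
n=7: reaches L-position 1 → W
n=8: reaches L-position 2 → W
n=9: reaches L-position 3 → W
n=10: reaches L-position 4 → W
n=11: reaches L-position 5 → W
n=12: reaches L-position 5 → W
n=13: only reaches 7(W), 6(W), all W → L
n=14: only reaches 8(W), 7(W), all W → L
n=15: only reaches 9(W), 8(W), all W → L
n=16: only reaches 10(W), 9(W), all W → L
n=17: only reaches 11(W), 10(W), all W → L
n=18: only reaches 12(W), 11(W), all W → L
n=19: reaches L-position 13 → W
n=20: reaches L-position 14 → W
n=21: reaches L-position 15 → W
n=22: reaches L-position 16 → W
n=23: reaches L-position 17 → W
n=24: reaches L-position 18 → W
n=25: reaches L-position 18 → W
n=26: only reaches 20(W), 19(W), all W → L

15: L, 25: W, 26: L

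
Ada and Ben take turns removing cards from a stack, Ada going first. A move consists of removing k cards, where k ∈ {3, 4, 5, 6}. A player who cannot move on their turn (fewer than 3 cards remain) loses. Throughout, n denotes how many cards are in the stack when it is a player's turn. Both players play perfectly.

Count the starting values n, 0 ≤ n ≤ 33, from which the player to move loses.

12

Work bottom-up. With no move the player to move loses. Otherwise the position is W if at least one move leads to an L position for the opponent, and L if every move leads to a W.
n=0: no move → L
n=1: no move → L
n=2: no move → L
n=3: reaches L-position 0 → W
n=4: reaches L-position 1 → W
n=5: reaches L-position 2 → W
n=6: reaches L-position 2 → W
n=7: reaches L-position 2 → W
n=8: reaches L-position 2 → W
n=9: only reaches 6(W), 5(W), 4(W), 3(W), all W → L
n=10: only reaches 7(W), 6(W), 5(W), 4(W), all W → L
n=11: only reaches 8(W), 7(W), 6(W), 5(W), all W → L
n=12: reaches L-position 9 → W
n=13: reaches L-position 10 → W
n=14: reaches L-position 11 → W
n=15: reaches L-position 11 → W
n=16: reaches L-position 11 → W
n=17: reaches L-position 11 → W
n=18: only reaches 15(W), 14(W), 13(W), 12(W), all W → L
n=19: only reaches 16(W), 15(W), 14(W), 13(W), all W → L
n=20: only reaches 17(W), 16(W), 15(W), 14(W), all W → L
n=21: reaches L-position 18 → W
n=22: reaches L-position 19 → W
n=23: reaches L-position 20 → W
n=24: reaches L-position 20 → W
n=25: reaches L-position 20 → W
n=26: reaches L-position 20 → W
n=27: only reaches 24(W), 23(W), 22(W), 21(W), all W → L
n=28: only reaches 25(W), 24(W), 23(W), 22(W), all W → L
n=29: only reaches 26(W), 25(W), 24(W), 23(W), all W → L
n=30: reaches L-position 27 → W
n=31: reaches L-position 28 → W
n=32: reaches L-position 29 → W
n=33: reaches L-position 29 → W
L entries with 0 ≤ n ≤ 33: n = 0, 1, 2, 9, 10, 11, 18, 19, 20, 27, 28, 29; that makes 12.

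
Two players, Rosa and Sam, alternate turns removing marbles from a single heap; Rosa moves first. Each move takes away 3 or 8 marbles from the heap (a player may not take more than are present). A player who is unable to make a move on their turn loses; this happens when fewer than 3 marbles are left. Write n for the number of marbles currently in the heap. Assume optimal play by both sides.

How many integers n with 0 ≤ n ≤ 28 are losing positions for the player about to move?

14

Label each position W (a win for the player to move) or L (a loss). A position with no legal move is L; any other position is W exactly when some move reaches an L, and L when every move reaches a W.
n=0: no move → L
n=1: no move → L
n=2: no move → L
n=3: can move to 0, which is L ⇒ W
n=4: can move to 1, which is L ⇒ W
n=5: can move to 2, which is L ⇒ W
n=6: the only move is to 3(W), a W ⇒ L
n=7: the only move is to 4(W), a W ⇒ L
n=8: can move to 0, which is L ⇒ W
n=9: can move to 6, which is L ⇒ W
n=10: can move to 7, which is L ⇒ W
n=11: moves to 8(W), 3(W); every one is W ⇒ L
n=12: moves to 9(W), 4(W); every one is W ⇒ L
n=13: moves to 10(W), 5(W); every one is W ⇒ L
n=14: can move to 11, which is L ⇒ W
n=15: can move to 12, which is L ⇒ W
n=16: can move to 13, which is L ⇒ W
n=17: moves to 14(W), 9(W); every one is W ⇒ L
n=18: moves to 15(W), 10(W); every one is W ⇒ L
n=19: can move to 11, which is L ⇒ W
n=20: can move to 17, which is L ⇒ W
n=21: can move to 18, which is L ⇒ W
n=22: moves to 19(W), 14(W); every one is W ⇒ L
n=23: moves to 20(W), 15(W); every one is W ⇒ L
n=24: moves to 21(W), 16(W); every one is W ⇒ L
n=25: can move to 22, which is L ⇒ W
n=26: can move to 23, which is L ⇒ W
n=27: can move to 24, which is L ⇒ W
n=28: moves to 25(W), 20(W); every one is W ⇒ L
L entries with 0 ≤ n ≤ 28: n = 0, 1, 2, 6, 7, 11, 12, 13, 17, 18, 22, 23, 24, 28; that makes 14.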